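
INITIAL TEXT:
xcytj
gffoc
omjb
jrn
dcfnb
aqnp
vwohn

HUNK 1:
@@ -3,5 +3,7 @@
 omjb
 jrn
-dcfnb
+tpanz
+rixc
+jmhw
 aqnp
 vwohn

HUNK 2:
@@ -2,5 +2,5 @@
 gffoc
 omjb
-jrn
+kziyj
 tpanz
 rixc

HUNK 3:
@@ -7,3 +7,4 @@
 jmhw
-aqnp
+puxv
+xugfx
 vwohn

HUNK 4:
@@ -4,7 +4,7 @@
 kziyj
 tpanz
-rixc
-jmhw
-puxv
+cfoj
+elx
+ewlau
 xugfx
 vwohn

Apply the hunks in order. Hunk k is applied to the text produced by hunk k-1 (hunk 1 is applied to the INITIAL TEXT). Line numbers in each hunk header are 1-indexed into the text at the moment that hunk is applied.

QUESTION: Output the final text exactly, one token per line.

Hunk 1: at line 3 remove [dcfnb] add [tpanz,rixc,jmhw] -> 9 lines: xcytj gffoc omjb jrn tpanz rixc jmhw aqnp vwohn
Hunk 2: at line 2 remove [jrn] add [kziyj] -> 9 lines: xcytj gffoc omjb kziyj tpanz rixc jmhw aqnp vwohn
Hunk 3: at line 7 remove [aqnp] add [puxv,xugfx] -> 10 lines: xcytj gffoc omjb kziyj tpanz rixc jmhw puxv xugfx vwohn
Hunk 4: at line 4 remove [rixc,jmhw,puxv] add [cfoj,elx,ewlau] -> 10 lines: xcytj gffoc omjb kziyj tpanz cfoj elx ewlau xugfx vwohn

Answer: xcytj
gffoc
omjb
kziyj
tpanz
cfoj
elx
ewlau
xugfx
vwohn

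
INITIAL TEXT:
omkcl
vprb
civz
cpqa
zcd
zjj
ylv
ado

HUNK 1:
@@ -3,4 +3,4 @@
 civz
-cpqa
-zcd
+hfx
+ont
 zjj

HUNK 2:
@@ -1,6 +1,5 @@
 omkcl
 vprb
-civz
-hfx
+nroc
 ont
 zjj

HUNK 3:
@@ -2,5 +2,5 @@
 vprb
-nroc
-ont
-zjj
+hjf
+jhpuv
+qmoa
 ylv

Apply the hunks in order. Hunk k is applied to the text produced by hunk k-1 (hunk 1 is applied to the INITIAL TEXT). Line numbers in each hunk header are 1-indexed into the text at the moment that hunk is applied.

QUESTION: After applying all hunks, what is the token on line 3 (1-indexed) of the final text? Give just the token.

Hunk 1: at line 3 remove [cpqa,zcd] add [hfx,ont] -> 8 lines: omkcl vprb civz hfx ont zjj ylv ado
Hunk 2: at line 1 remove [civz,hfx] add [nroc] -> 7 lines: omkcl vprb nroc ont zjj ylv ado
Hunk 3: at line 2 remove [nroc,ont,zjj] add [hjf,jhpuv,qmoa] -> 7 lines: omkcl vprb hjf jhpuv qmoa ylv ado
Final line 3: hjf

Answer: hjf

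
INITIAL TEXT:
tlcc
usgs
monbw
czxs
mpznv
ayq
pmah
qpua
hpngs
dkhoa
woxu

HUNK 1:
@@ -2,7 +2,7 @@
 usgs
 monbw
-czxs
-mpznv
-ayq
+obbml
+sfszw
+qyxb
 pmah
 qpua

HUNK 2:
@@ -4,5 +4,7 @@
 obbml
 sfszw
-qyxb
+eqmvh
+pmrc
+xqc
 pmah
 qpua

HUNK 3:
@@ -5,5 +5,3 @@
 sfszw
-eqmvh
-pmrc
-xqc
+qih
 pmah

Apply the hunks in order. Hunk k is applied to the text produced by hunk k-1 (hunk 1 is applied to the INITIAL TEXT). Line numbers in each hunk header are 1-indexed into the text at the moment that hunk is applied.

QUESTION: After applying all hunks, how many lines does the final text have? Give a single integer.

Hunk 1: at line 2 remove [czxs,mpznv,ayq] add [obbml,sfszw,qyxb] -> 11 lines: tlcc usgs monbw obbml sfszw qyxb pmah qpua hpngs dkhoa woxu
Hunk 2: at line 4 remove [qyxb] add [eqmvh,pmrc,xqc] -> 13 lines: tlcc usgs monbw obbml sfszw eqmvh pmrc xqc pmah qpua hpngs dkhoa woxu
Hunk 3: at line 5 remove [eqmvh,pmrc,xqc] add [qih] -> 11 lines: tlcc usgs monbw obbml sfszw qih pmah qpua hpngs dkhoa woxu
Final line count: 11

Answer: 11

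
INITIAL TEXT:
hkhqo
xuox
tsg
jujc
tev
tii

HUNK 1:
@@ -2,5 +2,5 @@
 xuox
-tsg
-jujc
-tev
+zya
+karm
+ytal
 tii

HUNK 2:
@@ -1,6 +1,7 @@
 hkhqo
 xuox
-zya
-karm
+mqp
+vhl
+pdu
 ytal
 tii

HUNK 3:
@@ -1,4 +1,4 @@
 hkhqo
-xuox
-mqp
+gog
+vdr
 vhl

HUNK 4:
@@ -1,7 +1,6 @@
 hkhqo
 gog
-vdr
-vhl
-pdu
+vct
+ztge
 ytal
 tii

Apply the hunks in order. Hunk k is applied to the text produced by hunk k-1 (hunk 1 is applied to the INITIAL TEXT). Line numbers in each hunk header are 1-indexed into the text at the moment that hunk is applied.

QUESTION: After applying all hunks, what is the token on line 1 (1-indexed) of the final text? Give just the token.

Hunk 1: at line 2 remove [tsg,jujc,tev] add [zya,karm,ytal] -> 6 lines: hkhqo xuox zya karm ytal tii
Hunk 2: at line 1 remove [zya,karm] add [mqp,vhl,pdu] -> 7 lines: hkhqo xuox mqp vhl pdu ytal tii
Hunk 3: at line 1 remove [xuox,mqp] add [gog,vdr] -> 7 lines: hkhqo gog vdr vhl pdu ytal tii
Hunk 4: at line 1 remove [vdr,vhl,pdu] add [vct,ztge] -> 6 lines: hkhqo gog vct ztge ytal tii
Final line 1: hkhqo

Answer: hkhqo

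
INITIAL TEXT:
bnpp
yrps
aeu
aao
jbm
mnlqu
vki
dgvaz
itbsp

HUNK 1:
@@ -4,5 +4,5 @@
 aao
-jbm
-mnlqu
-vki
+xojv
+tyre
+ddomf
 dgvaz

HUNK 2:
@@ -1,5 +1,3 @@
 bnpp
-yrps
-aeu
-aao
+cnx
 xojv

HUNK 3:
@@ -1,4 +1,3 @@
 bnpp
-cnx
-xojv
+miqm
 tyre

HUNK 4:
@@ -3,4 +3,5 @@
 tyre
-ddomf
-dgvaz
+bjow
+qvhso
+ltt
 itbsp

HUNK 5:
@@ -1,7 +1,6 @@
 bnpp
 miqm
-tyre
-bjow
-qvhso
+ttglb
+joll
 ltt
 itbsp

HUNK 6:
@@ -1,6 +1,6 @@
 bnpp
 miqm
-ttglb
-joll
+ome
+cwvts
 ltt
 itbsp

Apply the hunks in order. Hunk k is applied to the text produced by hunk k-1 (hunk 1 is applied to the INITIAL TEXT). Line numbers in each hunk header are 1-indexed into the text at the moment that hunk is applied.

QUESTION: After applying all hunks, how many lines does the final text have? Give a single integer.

Answer: 6

Derivation:
Hunk 1: at line 4 remove [jbm,mnlqu,vki] add [xojv,tyre,ddomf] -> 9 lines: bnpp yrps aeu aao xojv tyre ddomf dgvaz itbsp
Hunk 2: at line 1 remove [yrps,aeu,aao] add [cnx] -> 7 lines: bnpp cnx xojv tyre ddomf dgvaz itbsp
Hunk 3: at line 1 remove [cnx,xojv] add [miqm] -> 6 lines: bnpp miqm tyre ddomf dgvaz itbsp
Hunk 4: at line 3 remove [ddomf,dgvaz] add [bjow,qvhso,ltt] -> 7 lines: bnpp miqm tyre bjow qvhso ltt itbsp
Hunk 5: at line 1 remove [tyre,bjow,qvhso] add [ttglb,joll] -> 6 lines: bnpp miqm ttglb joll ltt itbsp
Hunk 6: at line 1 remove [ttglb,joll] add [ome,cwvts] -> 6 lines: bnpp miqm ome cwvts ltt itbsp
Final line count: 6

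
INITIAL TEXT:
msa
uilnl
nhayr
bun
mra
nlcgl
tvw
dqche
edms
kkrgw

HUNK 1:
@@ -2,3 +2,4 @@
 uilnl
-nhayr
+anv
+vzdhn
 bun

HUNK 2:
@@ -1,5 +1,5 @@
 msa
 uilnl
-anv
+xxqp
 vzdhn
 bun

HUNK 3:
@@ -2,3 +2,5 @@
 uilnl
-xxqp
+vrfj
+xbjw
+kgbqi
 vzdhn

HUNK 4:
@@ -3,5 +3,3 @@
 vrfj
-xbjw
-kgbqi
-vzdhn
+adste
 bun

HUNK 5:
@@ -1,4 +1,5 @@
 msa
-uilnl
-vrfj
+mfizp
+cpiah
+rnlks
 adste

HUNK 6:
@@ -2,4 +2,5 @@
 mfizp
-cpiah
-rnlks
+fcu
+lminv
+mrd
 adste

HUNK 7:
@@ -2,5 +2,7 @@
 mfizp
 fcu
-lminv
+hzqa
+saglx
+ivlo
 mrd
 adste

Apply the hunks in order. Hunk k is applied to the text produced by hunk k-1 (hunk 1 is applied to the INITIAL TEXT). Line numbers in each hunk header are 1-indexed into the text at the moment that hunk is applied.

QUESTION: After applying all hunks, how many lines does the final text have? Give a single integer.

Answer: 15

Derivation:
Hunk 1: at line 2 remove [nhayr] add [anv,vzdhn] -> 11 lines: msa uilnl anv vzdhn bun mra nlcgl tvw dqche edms kkrgw
Hunk 2: at line 1 remove [anv] add [xxqp] -> 11 lines: msa uilnl xxqp vzdhn bun mra nlcgl tvw dqche edms kkrgw
Hunk 3: at line 2 remove [xxqp] add [vrfj,xbjw,kgbqi] -> 13 lines: msa uilnl vrfj xbjw kgbqi vzdhn bun mra nlcgl tvw dqche edms kkrgw
Hunk 4: at line 3 remove [xbjw,kgbqi,vzdhn] add [adste] -> 11 lines: msa uilnl vrfj adste bun mra nlcgl tvw dqche edms kkrgw
Hunk 5: at line 1 remove [uilnl,vrfj] add [mfizp,cpiah,rnlks] -> 12 lines: msa mfizp cpiah rnlks adste bun mra nlcgl tvw dqche edms kkrgw
Hunk 6: at line 2 remove [cpiah,rnlks] add [fcu,lminv,mrd] -> 13 lines: msa mfizp fcu lminv mrd adste bun mra nlcgl tvw dqche edms kkrgw
Hunk 7: at line 2 remove [lminv] add [hzqa,saglx,ivlo] -> 15 lines: msa mfizp fcu hzqa saglx ivlo mrd adste bun mra nlcgl tvw dqche edms kkrgw
Final line count: 15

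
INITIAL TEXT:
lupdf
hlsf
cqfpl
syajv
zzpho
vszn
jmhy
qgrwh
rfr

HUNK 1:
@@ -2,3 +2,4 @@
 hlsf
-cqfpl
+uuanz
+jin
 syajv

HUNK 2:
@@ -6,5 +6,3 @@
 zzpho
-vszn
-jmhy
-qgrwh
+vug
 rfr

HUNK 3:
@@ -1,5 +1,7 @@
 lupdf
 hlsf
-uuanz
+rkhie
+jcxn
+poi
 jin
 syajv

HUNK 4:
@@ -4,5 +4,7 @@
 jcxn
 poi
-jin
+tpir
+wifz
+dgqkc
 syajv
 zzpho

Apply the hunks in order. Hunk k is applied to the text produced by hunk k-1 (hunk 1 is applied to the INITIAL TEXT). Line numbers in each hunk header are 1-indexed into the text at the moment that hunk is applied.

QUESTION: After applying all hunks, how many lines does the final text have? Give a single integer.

Hunk 1: at line 2 remove [cqfpl] add [uuanz,jin] -> 10 lines: lupdf hlsf uuanz jin syajv zzpho vszn jmhy qgrwh rfr
Hunk 2: at line 6 remove [vszn,jmhy,qgrwh] add [vug] -> 8 lines: lupdf hlsf uuanz jin syajv zzpho vug rfr
Hunk 3: at line 1 remove [uuanz] add [rkhie,jcxn,poi] -> 10 lines: lupdf hlsf rkhie jcxn poi jin syajv zzpho vug rfr
Hunk 4: at line 4 remove [jin] add [tpir,wifz,dgqkc] -> 12 lines: lupdf hlsf rkhie jcxn poi tpir wifz dgqkc syajv zzpho vug rfr
Final line count: 12

Answer: 12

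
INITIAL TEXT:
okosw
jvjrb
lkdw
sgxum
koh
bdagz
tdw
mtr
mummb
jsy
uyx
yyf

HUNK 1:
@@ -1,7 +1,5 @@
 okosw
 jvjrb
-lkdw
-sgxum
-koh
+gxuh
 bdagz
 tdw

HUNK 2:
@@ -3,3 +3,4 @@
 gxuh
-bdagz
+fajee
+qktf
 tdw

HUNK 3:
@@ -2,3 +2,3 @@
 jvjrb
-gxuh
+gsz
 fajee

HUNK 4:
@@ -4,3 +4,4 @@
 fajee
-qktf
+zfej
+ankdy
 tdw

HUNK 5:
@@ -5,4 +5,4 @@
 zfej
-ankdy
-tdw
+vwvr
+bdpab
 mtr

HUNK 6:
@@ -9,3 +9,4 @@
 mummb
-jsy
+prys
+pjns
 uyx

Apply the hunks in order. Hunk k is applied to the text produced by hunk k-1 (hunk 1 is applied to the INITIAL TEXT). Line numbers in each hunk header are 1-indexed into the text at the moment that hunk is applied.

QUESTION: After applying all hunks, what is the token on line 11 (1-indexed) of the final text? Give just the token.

Answer: pjns

Derivation:
Hunk 1: at line 1 remove [lkdw,sgxum,koh] add [gxuh] -> 10 lines: okosw jvjrb gxuh bdagz tdw mtr mummb jsy uyx yyf
Hunk 2: at line 3 remove [bdagz] add [fajee,qktf] -> 11 lines: okosw jvjrb gxuh fajee qktf tdw mtr mummb jsy uyx yyf
Hunk 3: at line 2 remove [gxuh] add [gsz] -> 11 lines: okosw jvjrb gsz fajee qktf tdw mtr mummb jsy uyx yyf
Hunk 4: at line 4 remove [qktf] add [zfej,ankdy] -> 12 lines: okosw jvjrb gsz fajee zfej ankdy tdw mtr mummb jsy uyx yyf
Hunk 5: at line 5 remove [ankdy,tdw] add [vwvr,bdpab] -> 12 lines: okosw jvjrb gsz fajee zfej vwvr bdpab mtr mummb jsy uyx yyf
Hunk 6: at line 9 remove [jsy] add [prys,pjns] -> 13 lines: okosw jvjrb gsz fajee zfej vwvr bdpab mtr mummb prys pjns uyx yyf
Final line 11: pjns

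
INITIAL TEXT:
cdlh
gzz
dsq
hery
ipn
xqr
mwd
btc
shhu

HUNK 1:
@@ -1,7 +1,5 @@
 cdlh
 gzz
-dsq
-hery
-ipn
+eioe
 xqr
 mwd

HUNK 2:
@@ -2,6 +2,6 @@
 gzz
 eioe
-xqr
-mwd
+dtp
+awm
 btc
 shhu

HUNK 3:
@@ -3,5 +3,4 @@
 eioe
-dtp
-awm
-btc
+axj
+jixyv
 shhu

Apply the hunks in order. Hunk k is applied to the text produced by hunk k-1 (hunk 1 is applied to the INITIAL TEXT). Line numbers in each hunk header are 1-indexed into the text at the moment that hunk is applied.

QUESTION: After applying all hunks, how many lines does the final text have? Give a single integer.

Hunk 1: at line 1 remove [dsq,hery,ipn] add [eioe] -> 7 lines: cdlh gzz eioe xqr mwd btc shhu
Hunk 2: at line 2 remove [xqr,mwd] add [dtp,awm] -> 7 lines: cdlh gzz eioe dtp awm btc shhu
Hunk 3: at line 3 remove [dtp,awm,btc] add [axj,jixyv] -> 6 lines: cdlh gzz eioe axj jixyv shhu
Final line count: 6

Answer: 6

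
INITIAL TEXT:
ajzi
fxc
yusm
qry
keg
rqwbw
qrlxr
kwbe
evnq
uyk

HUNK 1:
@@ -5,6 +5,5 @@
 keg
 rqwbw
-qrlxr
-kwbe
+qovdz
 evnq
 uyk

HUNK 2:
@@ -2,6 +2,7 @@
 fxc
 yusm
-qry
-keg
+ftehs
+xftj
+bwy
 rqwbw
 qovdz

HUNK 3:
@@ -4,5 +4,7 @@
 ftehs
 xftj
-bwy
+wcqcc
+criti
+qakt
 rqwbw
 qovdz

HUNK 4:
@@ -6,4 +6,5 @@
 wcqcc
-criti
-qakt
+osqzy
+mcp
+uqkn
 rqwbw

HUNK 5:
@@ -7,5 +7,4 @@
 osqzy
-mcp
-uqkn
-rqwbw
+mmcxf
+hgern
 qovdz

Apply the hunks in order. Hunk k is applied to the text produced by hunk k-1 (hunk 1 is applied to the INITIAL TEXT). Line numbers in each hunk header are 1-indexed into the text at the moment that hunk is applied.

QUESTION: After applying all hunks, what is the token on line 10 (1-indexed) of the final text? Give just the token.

Answer: qovdz

Derivation:
Hunk 1: at line 5 remove [qrlxr,kwbe] add [qovdz] -> 9 lines: ajzi fxc yusm qry keg rqwbw qovdz evnq uyk
Hunk 2: at line 2 remove [qry,keg] add [ftehs,xftj,bwy] -> 10 lines: ajzi fxc yusm ftehs xftj bwy rqwbw qovdz evnq uyk
Hunk 3: at line 4 remove [bwy] add [wcqcc,criti,qakt] -> 12 lines: ajzi fxc yusm ftehs xftj wcqcc criti qakt rqwbw qovdz evnq uyk
Hunk 4: at line 6 remove [criti,qakt] add [osqzy,mcp,uqkn] -> 13 lines: ajzi fxc yusm ftehs xftj wcqcc osqzy mcp uqkn rqwbw qovdz evnq uyk
Hunk 5: at line 7 remove [mcp,uqkn,rqwbw] add [mmcxf,hgern] -> 12 lines: ajzi fxc yusm ftehs xftj wcqcc osqzy mmcxf hgern qovdz evnq uyk
Final line 10: qovdz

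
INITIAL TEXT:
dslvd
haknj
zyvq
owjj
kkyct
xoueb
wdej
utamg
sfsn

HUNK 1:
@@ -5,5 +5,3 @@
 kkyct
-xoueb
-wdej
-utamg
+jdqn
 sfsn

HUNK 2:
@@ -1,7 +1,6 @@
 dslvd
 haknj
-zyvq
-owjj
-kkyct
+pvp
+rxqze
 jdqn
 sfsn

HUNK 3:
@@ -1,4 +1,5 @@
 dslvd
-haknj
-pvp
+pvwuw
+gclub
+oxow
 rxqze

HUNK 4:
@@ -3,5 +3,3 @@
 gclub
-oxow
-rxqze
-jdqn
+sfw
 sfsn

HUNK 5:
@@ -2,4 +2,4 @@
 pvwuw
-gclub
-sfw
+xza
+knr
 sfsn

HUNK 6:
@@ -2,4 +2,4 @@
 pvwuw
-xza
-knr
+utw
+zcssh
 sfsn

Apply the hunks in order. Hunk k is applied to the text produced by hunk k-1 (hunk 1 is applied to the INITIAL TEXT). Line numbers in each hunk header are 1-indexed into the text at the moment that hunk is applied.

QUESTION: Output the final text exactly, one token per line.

Hunk 1: at line 5 remove [xoueb,wdej,utamg] add [jdqn] -> 7 lines: dslvd haknj zyvq owjj kkyct jdqn sfsn
Hunk 2: at line 1 remove [zyvq,owjj,kkyct] add [pvp,rxqze] -> 6 lines: dslvd haknj pvp rxqze jdqn sfsn
Hunk 3: at line 1 remove [haknj,pvp] add [pvwuw,gclub,oxow] -> 7 lines: dslvd pvwuw gclub oxow rxqze jdqn sfsn
Hunk 4: at line 3 remove [oxow,rxqze,jdqn] add [sfw] -> 5 lines: dslvd pvwuw gclub sfw sfsn
Hunk 5: at line 2 remove [gclub,sfw] add [xza,knr] -> 5 lines: dslvd pvwuw xza knr sfsn
Hunk 6: at line 2 remove [xza,knr] add [utw,zcssh] -> 5 lines: dslvd pvwuw utw zcssh sfsn

Answer: dslvd
pvwuw
utw
zcssh
sfsn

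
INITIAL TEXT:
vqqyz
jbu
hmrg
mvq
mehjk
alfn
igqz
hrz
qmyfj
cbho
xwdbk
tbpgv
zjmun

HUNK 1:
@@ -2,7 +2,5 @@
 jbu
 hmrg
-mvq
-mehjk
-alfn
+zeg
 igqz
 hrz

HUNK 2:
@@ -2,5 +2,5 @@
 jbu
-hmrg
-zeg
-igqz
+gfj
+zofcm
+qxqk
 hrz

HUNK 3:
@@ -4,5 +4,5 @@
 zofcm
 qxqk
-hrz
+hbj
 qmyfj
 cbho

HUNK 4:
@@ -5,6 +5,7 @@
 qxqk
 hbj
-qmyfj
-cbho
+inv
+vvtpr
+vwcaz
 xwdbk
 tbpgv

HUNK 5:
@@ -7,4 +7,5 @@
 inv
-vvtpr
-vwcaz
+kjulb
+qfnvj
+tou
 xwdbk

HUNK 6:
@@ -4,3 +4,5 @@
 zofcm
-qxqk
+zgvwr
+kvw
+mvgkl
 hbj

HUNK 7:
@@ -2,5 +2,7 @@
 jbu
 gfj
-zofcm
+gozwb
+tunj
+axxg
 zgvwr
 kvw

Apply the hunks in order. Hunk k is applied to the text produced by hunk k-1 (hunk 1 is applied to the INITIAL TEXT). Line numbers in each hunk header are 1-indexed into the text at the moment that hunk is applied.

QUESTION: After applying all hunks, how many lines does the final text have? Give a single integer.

Hunk 1: at line 2 remove [mvq,mehjk,alfn] add [zeg] -> 11 lines: vqqyz jbu hmrg zeg igqz hrz qmyfj cbho xwdbk tbpgv zjmun
Hunk 2: at line 2 remove [hmrg,zeg,igqz] add [gfj,zofcm,qxqk] -> 11 lines: vqqyz jbu gfj zofcm qxqk hrz qmyfj cbho xwdbk tbpgv zjmun
Hunk 3: at line 4 remove [hrz] add [hbj] -> 11 lines: vqqyz jbu gfj zofcm qxqk hbj qmyfj cbho xwdbk tbpgv zjmun
Hunk 4: at line 5 remove [qmyfj,cbho] add [inv,vvtpr,vwcaz] -> 12 lines: vqqyz jbu gfj zofcm qxqk hbj inv vvtpr vwcaz xwdbk tbpgv zjmun
Hunk 5: at line 7 remove [vvtpr,vwcaz] add [kjulb,qfnvj,tou] -> 13 lines: vqqyz jbu gfj zofcm qxqk hbj inv kjulb qfnvj tou xwdbk tbpgv zjmun
Hunk 6: at line 4 remove [qxqk] add [zgvwr,kvw,mvgkl] -> 15 lines: vqqyz jbu gfj zofcm zgvwr kvw mvgkl hbj inv kjulb qfnvj tou xwdbk tbpgv zjmun
Hunk 7: at line 2 remove [zofcm] add [gozwb,tunj,axxg] -> 17 lines: vqqyz jbu gfj gozwb tunj axxg zgvwr kvw mvgkl hbj inv kjulb qfnvj tou xwdbk tbpgv zjmun
Final line count: 17

Answer: 17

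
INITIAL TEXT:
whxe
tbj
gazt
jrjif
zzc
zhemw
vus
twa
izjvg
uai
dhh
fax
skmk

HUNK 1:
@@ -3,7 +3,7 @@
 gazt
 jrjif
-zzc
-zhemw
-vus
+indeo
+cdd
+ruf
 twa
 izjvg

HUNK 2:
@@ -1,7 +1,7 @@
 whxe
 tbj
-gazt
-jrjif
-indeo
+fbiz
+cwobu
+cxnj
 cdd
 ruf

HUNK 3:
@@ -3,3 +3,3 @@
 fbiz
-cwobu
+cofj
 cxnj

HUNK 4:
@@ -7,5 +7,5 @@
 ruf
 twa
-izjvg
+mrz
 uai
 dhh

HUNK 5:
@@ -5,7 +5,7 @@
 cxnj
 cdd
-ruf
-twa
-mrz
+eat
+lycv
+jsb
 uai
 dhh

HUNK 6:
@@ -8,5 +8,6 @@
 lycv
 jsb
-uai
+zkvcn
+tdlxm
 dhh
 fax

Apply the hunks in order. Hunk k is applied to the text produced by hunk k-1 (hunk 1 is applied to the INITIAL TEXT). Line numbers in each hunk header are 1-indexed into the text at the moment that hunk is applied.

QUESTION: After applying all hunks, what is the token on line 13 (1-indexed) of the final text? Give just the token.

Hunk 1: at line 3 remove [zzc,zhemw,vus] add [indeo,cdd,ruf] -> 13 lines: whxe tbj gazt jrjif indeo cdd ruf twa izjvg uai dhh fax skmk
Hunk 2: at line 1 remove [gazt,jrjif,indeo] add [fbiz,cwobu,cxnj] -> 13 lines: whxe tbj fbiz cwobu cxnj cdd ruf twa izjvg uai dhh fax skmk
Hunk 3: at line 3 remove [cwobu] add [cofj] -> 13 lines: whxe tbj fbiz cofj cxnj cdd ruf twa izjvg uai dhh fax skmk
Hunk 4: at line 7 remove [izjvg] add [mrz] -> 13 lines: whxe tbj fbiz cofj cxnj cdd ruf twa mrz uai dhh fax skmk
Hunk 5: at line 5 remove [ruf,twa,mrz] add [eat,lycv,jsb] -> 13 lines: whxe tbj fbiz cofj cxnj cdd eat lycv jsb uai dhh fax skmk
Hunk 6: at line 8 remove [uai] add [zkvcn,tdlxm] -> 14 lines: whxe tbj fbiz cofj cxnj cdd eat lycv jsb zkvcn tdlxm dhh fax skmk
Final line 13: fax

Answer: fax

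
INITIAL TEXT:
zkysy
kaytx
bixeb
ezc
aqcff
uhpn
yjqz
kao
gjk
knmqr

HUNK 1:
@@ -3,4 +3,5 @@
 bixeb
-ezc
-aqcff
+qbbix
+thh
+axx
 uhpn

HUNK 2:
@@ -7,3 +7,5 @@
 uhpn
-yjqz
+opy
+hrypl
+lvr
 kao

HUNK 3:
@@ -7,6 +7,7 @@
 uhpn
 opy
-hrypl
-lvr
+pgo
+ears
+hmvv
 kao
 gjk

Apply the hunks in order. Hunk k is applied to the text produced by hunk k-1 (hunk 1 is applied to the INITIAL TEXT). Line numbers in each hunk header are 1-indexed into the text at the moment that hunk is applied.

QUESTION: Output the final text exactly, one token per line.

Answer: zkysy
kaytx
bixeb
qbbix
thh
axx
uhpn
opy
pgo
ears
hmvv
kao
gjk
knmqr

Derivation:
Hunk 1: at line 3 remove [ezc,aqcff] add [qbbix,thh,axx] -> 11 lines: zkysy kaytx bixeb qbbix thh axx uhpn yjqz kao gjk knmqr
Hunk 2: at line 7 remove [yjqz] add [opy,hrypl,lvr] -> 13 lines: zkysy kaytx bixeb qbbix thh axx uhpn opy hrypl lvr kao gjk knmqr
Hunk 3: at line 7 remove [hrypl,lvr] add [pgo,ears,hmvv] -> 14 lines: zkysy kaytx bixeb qbbix thh axx uhpn opy pgo ears hmvv kao gjk knmqr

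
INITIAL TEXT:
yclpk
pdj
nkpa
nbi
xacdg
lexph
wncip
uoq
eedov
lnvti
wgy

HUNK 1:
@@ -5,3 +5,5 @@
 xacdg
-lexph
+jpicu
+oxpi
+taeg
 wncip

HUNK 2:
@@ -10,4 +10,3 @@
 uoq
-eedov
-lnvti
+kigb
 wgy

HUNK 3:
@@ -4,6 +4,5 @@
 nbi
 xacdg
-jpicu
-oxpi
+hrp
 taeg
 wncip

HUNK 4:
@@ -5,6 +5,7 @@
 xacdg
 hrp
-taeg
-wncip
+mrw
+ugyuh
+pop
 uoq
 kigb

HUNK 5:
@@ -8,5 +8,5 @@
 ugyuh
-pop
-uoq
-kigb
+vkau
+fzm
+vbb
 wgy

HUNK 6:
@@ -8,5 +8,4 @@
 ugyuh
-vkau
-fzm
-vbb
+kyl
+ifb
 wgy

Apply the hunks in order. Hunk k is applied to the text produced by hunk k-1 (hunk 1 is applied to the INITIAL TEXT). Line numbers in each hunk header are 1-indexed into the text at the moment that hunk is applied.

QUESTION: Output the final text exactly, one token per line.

Answer: yclpk
pdj
nkpa
nbi
xacdg
hrp
mrw
ugyuh
kyl
ifb
wgy

Derivation:
Hunk 1: at line 5 remove [lexph] add [jpicu,oxpi,taeg] -> 13 lines: yclpk pdj nkpa nbi xacdg jpicu oxpi taeg wncip uoq eedov lnvti wgy
Hunk 2: at line 10 remove [eedov,lnvti] add [kigb] -> 12 lines: yclpk pdj nkpa nbi xacdg jpicu oxpi taeg wncip uoq kigb wgy
Hunk 3: at line 4 remove [jpicu,oxpi] add [hrp] -> 11 lines: yclpk pdj nkpa nbi xacdg hrp taeg wncip uoq kigb wgy
Hunk 4: at line 5 remove [taeg,wncip] add [mrw,ugyuh,pop] -> 12 lines: yclpk pdj nkpa nbi xacdg hrp mrw ugyuh pop uoq kigb wgy
Hunk 5: at line 8 remove [pop,uoq,kigb] add [vkau,fzm,vbb] -> 12 lines: yclpk pdj nkpa nbi xacdg hrp mrw ugyuh vkau fzm vbb wgy
Hunk 6: at line 8 remove [vkau,fzm,vbb] add [kyl,ifb] -> 11 lines: yclpk pdj nkpa nbi xacdg hrp mrw ugyuh kyl ifb wgy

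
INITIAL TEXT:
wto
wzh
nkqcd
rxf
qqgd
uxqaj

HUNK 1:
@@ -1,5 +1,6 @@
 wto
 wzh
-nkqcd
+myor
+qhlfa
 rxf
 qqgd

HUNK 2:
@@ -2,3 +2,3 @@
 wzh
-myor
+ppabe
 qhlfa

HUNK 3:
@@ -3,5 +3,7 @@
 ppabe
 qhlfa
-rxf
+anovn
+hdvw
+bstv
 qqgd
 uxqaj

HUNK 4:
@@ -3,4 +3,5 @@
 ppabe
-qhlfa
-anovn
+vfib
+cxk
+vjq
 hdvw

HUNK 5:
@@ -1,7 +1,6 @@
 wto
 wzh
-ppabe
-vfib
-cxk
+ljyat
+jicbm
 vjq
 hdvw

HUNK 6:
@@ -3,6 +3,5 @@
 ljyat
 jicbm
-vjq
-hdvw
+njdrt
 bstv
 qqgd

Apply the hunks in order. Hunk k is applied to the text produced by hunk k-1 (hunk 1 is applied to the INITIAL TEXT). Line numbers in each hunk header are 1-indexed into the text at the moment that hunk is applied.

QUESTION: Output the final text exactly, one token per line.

Answer: wto
wzh
ljyat
jicbm
njdrt
bstv
qqgd
uxqaj

Derivation:
Hunk 1: at line 1 remove [nkqcd] add [myor,qhlfa] -> 7 lines: wto wzh myor qhlfa rxf qqgd uxqaj
Hunk 2: at line 2 remove [myor] add [ppabe] -> 7 lines: wto wzh ppabe qhlfa rxf qqgd uxqaj
Hunk 3: at line 3 remove [rxf] add [anovn,hdvw,bstv] -> 9 lines: wto wzh ppabe qhlfa anovn hdvw bstv qqgd uxqaj
Hunk 4: at line 3 remove [qhlfa,anovn] add [vfib,cxk,vjq] -> 10 lines: wto wzh ppabe vfib cxk vjq hdvw bstv qqgd uxqaj
Hunk 5: at line 1 remove [ppabe,vfib,cxk] add [ljyat,jicbm] -> 9 lines: wto wzh ljyat jicbm vjq hdvw bstv qqgd uxqaj
Hunk 6: at line 3 remove [vjq,hdvw] add [njdrt] -> 8 lines: wto wzh ljyat jicbm njdrt bstv qqgd uxqaj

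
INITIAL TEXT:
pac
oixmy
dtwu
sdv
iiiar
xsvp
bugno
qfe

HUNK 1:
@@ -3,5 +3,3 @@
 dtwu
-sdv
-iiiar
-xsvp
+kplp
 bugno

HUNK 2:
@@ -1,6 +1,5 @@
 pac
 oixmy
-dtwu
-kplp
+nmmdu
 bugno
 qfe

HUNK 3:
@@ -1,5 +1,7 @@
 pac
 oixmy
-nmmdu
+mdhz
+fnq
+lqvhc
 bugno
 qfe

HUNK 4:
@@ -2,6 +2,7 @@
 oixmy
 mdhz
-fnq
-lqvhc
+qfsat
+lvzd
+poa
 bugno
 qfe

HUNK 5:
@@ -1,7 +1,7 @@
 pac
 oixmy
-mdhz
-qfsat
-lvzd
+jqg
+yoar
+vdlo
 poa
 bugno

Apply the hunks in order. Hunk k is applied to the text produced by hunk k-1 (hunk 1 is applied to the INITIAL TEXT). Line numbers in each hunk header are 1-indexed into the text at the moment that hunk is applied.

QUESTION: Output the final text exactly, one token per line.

Hunk 1: at line 3 remove [sdv,iiiar,xsvp] add [kplp] -> 6 lines: pac oixmy dtwu kplp bugno qfe
Hunk 2: at line 1 remove [dtwu,kplp] add [nmmdu] -> 5 lines: pac oixmy nmmdu bugno qfe
Hunk 3: at line 1 remove [nmmdu] add [mdhz,fnq,lqvhc] -> 7 lines: pac oixmy mdhz fnq lqvhc bugno qfe
Hunk 4: at line 2 remove [fnq,lqvhc] add [qfsat,lvzd,poa] -> 8 lines: pac oixmy mdhz qfsat lvzd poa bugno qfe
Hunk 5: at line 1 remove [mdhz,qfsat,lvzd] add [jqg,yoar,vdlo] -> 8 lines: pac oixmy jqg yoar vdlo poa bugno qfe

Answer: pac
oixmy
jqg
yoar
vdlo
poa
bugno
qfe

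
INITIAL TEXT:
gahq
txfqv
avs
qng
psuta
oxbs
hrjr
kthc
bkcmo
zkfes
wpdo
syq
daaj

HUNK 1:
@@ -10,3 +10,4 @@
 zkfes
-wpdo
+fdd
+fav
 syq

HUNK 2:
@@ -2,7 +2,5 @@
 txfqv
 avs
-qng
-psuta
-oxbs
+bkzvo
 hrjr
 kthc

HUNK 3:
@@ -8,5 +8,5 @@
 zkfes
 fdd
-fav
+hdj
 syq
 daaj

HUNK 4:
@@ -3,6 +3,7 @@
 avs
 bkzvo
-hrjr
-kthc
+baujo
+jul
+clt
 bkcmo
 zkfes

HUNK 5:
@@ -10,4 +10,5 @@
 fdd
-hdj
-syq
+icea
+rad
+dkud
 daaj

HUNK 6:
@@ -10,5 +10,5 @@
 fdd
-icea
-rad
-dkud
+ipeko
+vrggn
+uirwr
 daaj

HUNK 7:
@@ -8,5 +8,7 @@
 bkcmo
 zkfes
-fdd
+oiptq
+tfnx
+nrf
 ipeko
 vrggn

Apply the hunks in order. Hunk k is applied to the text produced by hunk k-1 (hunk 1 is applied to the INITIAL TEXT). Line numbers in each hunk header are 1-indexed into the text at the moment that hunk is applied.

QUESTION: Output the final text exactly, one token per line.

Answer: gahq
txfqv
avs
bkzvo
baujo
jul
clt
bkcmo
zkfes
oiptq
tfnx
nrf
ipeko
vrggn
uirwr
daaj

Derivation:
Hunk 1: at line 10 remove [wpdo] add [fdd,fav] -> 14 lines: gahq txfqv avs qng psuta oxbs hrjr kthc bkcmo zkfes fdd fav syq daaj
Hunk 2: at line 2 remove [qng,psuta,oxbs] add [bkzvo] -> 12 lines: gahq txfqv avs bkzvo hrjr kthc bkcmo zkfes fdd fav syq daaj
Hunk 3: at line 8 remove [fav] add [hdj] -> 12 lines: gahq txfqv avs bkzvo hrjr kthc bkcmo zkfes fdd hdj syq daaj
Hunk 4: at line 3 remove [hrjr,kthc] add [baujo,jul,clt] -> 13 lines: gahq txfqv avs bkzvo baujo jul clt bkcmo zkfes fdd hdj syq daaj
Hunk 5: at line 10 remove [hdj,syq] add [icea,rad,dkud] -> 14 lines: gahq txfqv avs bkzvo baujo jul clt bkcmo zkfes fdd icea rad dkud daaj
Hunk 6: at line 10 remove [icea,rad,dkud] add [ipeko,vrggn,uirwr] -> 14 lines: gahq txfqv avs bkzvo baujo jul clt bkcmo zkfes fdd ipeko vrggn uirwr daaj
Hunk 7: at line 8 remove [fdd] add [oiptq,tfnx,nrf] -> 16 lines: gahq txfqv avs bkzvo baujo jul clt bkcmo zkfes oiptq tfnx nrf ipeko vrggn uirwr daaj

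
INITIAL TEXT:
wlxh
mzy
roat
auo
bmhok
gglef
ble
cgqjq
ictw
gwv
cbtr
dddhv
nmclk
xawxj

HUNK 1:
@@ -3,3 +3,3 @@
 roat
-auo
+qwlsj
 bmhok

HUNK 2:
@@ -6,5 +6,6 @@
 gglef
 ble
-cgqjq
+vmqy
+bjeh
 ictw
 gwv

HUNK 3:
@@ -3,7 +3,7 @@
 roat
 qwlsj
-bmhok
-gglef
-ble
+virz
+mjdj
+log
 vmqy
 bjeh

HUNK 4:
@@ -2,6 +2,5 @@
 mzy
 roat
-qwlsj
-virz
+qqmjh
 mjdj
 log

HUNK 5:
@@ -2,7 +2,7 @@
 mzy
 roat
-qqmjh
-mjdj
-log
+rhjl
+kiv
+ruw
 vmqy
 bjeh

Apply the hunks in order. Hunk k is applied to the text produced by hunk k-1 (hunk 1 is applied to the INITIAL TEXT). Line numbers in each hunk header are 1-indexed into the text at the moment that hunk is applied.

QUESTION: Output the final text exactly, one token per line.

Hunk 1: at line 3 remove [auo] add [qwlsj] -> 14 lines: wlxh mzy roat qwlsj bmhok gglef ble cgqjq ictw gwv cbtr dddhv nmclk xawxj
Hunk 2: at line 6 remove [cgqjq] add [vmqy,bjeh] -> 15 lines: wlxh mzy roat qwlsj bmhok gglef ble vmqy bjeh ictw gwv cbtr dddhv nmclk xawxj
Hunk 3: at line 3 remove [bmhok,gglef,ble] add [virz,mjdj,log] -> 15 lines: wlxh mzy roat qwlsj virz mjdj log vmqy bjeh ictw gwv cbtr dddhv nmclk xawxj
Hunk 4: at line 2 remove [qwlsj,virz] add [qqmjh] -> 14 lines: wlxh mzy roat qqmjh mjdj log vmqy bjeh ictw gwv cbtr dddhv nmclk xawxj
Hunk 5: at line 2 remove [qqmjh,mjdj,log] add [rhjl,kiv,ruw] -> 14 lines: wlxh mzy roat rhjl kiv ruw vmqy bjeh ictw gwv cbtr dddhv nmclk xawxj

Answer: wlxh
mzy
roat
rhjl
kiv
ruw
vmqy
bjeh
ictw
gwv
cbtr
dddhv
nmclk
xawxj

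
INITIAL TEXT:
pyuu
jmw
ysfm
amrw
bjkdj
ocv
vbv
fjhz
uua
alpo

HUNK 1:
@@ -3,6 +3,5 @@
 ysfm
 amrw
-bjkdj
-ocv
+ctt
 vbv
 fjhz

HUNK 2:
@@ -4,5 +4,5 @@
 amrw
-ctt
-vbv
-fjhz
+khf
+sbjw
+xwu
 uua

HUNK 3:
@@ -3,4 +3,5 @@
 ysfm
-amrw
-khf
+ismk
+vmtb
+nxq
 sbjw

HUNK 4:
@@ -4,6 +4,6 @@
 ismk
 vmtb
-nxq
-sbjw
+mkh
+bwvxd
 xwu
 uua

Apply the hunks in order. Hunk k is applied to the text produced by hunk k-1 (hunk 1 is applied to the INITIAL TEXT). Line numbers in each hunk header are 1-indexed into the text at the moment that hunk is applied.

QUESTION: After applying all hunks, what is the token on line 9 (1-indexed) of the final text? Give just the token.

Hunk 1: at line 3 remove [bjkdj,ocv] add [ctt] -> 9 lines: pyuu jmw ysfm amrw ctt vbv fjhz uua alpo
Hunk 2: at line 4 remove [ctt,vbv,fjhz] add [khf,sbjw,xwu] -> 9 lines: pyuu jmw ysfm amrw khf sbjw xwu uua alpo
Hunk 3: at line 3 remove [amrw,khf] add [ismk,vmtb,nxq] -> 10 lines: pyuu jmw ysfm ismk vmtb nxq sbjw xwu uua alpo
Hunk 4: at line 4 remove [nxq,sbjw] add [mkh,bwvxd] -> 10 lines: pyuu jmw ysfm ismk vmtb mkh bwvxd xwu uua alpo
Final line 9: uua

Answer: uua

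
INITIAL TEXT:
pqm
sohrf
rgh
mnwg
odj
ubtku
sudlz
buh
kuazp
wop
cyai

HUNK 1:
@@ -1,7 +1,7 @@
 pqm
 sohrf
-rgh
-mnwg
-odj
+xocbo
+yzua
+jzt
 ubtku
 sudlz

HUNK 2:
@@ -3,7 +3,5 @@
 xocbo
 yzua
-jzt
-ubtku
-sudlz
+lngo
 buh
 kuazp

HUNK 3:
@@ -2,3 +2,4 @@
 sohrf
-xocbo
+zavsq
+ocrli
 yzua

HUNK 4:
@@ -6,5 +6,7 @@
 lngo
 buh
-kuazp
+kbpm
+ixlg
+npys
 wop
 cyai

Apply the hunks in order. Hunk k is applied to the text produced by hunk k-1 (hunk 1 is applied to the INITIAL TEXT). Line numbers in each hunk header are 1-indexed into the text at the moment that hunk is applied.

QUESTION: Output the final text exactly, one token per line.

Hunk 1: at line 1 remove [rgh,mnwg,odj] add [xocbo,yzua,jzt] -> 11 lines: pqm sohrf xocbo yzua jzt ubtku sudlz buh kuazp wop cyai
Hunk 2: at line 3 remove [jzt,ubtku,sudlz] add [lngo] -> 9 lines: pqm sohrf xocbo yzua lngo buh kuazp wop cyai
Hunk 3: at line 2 remove [xocbo] add [zavsq,ocrli] -> 10 lines: pqm sohrf zavsq ocrli yzua lngo buh kuazp wop cyai
Hunk 4: at line 6 remove [kuazp] add [kbpm,ixlg,npys] -> 12 lines: pqm sohrf zavsq ocrli yzua lngo buh kbpm ixlg npys wop cyai

Answer: pqm
sohrf
zavsq
ocrli
yzua
lngo
buh
kbpm
ixlg
npys
wop
cyai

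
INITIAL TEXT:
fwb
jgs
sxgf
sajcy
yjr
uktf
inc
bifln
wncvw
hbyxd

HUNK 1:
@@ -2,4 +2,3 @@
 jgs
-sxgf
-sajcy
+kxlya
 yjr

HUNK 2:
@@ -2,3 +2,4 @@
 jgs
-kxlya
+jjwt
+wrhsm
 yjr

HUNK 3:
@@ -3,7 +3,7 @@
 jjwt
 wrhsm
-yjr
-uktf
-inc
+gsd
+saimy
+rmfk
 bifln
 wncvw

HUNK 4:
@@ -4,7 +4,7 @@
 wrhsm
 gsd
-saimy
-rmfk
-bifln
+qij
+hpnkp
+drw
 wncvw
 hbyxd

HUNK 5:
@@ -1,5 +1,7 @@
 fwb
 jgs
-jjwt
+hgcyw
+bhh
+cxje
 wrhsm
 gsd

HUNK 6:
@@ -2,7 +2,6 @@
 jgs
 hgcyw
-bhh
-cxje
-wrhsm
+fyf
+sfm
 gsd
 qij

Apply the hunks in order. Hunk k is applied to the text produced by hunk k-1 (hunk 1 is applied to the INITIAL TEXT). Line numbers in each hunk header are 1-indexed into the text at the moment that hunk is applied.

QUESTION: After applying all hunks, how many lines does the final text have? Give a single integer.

Hunk 1: at line 2 remove [sxgf,sajcy] add [kxlya] -> 9 lines: fwb jgs kxlya yjr uktf inc bifln wncvw hbyxd
Hunk 2: at line 2 remove [kxlya] add [jjwt,wrhsm] -> 10 lines: fwb jgs jjwt wrhsm yjr uktf inc bifln wncvw hbyxd
Hunk 3: at line 3 remove [yjr,uktf,inc] add [gsd,saimy,rmfk] -> 10 lines: fwb jgs jjwt wrhsm gsd saimy rmfk bifln wncvw hbyxd
Hunk 4: at line 4 remove [saimy,rmfk,bifln] add [qij,hpnkp,drw] -> 10 lines: fwb jgs jjwt wrhsm gsd qij hpnkp drw wncvw hbyxd
Hunk 5: at line 1 remove [jjwt] add [hgcyw,bhh,cxje] -> 12 lines: fwb jgs hgcyw bhh cxje wrhsm gsd qij hpnkp drw wncvw hbyxd
Hunk 6: at line 2 remove [bhh,cxje,wrhsm] add [fyf,sfm] -> 11 lines: fwb jgs hgcyw fyf sfm gsd qij hpnkp drw wncvw hbyxd
Final line count: 11

Answer: 11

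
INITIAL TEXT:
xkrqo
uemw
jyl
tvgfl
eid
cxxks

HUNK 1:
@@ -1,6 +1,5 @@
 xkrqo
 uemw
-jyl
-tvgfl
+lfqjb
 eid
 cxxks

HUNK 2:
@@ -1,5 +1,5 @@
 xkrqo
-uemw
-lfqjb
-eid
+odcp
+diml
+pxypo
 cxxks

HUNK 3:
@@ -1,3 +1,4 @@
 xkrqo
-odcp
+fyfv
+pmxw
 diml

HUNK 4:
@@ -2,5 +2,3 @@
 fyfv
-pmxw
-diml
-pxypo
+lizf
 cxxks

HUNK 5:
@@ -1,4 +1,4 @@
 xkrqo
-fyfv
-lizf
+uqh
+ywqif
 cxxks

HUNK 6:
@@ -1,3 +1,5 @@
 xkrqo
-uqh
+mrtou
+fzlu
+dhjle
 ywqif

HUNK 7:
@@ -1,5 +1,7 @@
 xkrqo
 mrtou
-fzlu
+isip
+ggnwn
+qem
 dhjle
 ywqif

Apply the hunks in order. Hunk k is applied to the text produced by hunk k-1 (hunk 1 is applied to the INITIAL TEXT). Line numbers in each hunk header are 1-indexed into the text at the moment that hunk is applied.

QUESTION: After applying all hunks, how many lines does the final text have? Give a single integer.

Answer: 8

Derivation:
Hunk 1: at line 1 remove [jyl,tvgfl] add [lfqjb] -> 5 lines: xkrqo uemw lfqjb eid cxxks
Hunk 2: at line 1 remove [uemw,lfqjb,eid] add [odcp,diml,pxypo] -> 5 lines: xkrqo odcp diml pxypo cxxks
Hunk 3: at line 1 remove [odcp] add [fyfv,pmxw] -> 6 lines: xkrqo fyfv pmxw diml pxypo cxxks
Hunk 4: at line 2 remove [pmxw,diml,pxypo] add [lizf] -> 4 lines: xkrqo fyfv lizf cxxks
Hunk 5: at line 1 remove [fyfv,lizf] add [uqh,ywqif] -> 4 lines: xkrqo uqh ywqif cxxks
Hunk 6: at line 1 remove [uqh] add [mrtou,fzlu,dhjle] -> 6 lines: xkrqo mrtou fzlu dhjle ywqif cxxks
Hunk 7: at line 1 remove [fzlu] add [isip,ggnwn,qem] -> 8 lines: xkrqo mrtou isip ggnwn qem dhjle ywqif cxxks
Final line count: 8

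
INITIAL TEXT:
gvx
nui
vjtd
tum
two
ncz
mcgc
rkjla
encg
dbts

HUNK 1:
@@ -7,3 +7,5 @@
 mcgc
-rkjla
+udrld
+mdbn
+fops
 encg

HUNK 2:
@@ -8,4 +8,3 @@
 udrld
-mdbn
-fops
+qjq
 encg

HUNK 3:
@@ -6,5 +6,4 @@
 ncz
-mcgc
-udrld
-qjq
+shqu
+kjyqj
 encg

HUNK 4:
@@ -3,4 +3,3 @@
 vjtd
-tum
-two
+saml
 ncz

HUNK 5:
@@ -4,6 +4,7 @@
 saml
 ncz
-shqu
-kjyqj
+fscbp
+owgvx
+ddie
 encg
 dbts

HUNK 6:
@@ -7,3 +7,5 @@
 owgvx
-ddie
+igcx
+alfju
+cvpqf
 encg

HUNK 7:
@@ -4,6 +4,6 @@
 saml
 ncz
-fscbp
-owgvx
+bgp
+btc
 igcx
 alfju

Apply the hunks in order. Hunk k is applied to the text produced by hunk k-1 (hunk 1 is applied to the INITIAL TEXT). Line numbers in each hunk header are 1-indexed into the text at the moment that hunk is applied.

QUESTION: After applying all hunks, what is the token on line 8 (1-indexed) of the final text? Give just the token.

Answer: igcx

Derivation:
Hunk 1: at line 7 remove [rkjla] add [udrld,mdbn,fops] -> 12 lines: gvx nui vjtd tum two ncz mcgc udrld mdbn fops encg dbts
Hunk 2: at line 8 remove [mdbn,fops] add [qjq] -> 11 lines: gvx nui vjtd tum two ncz mcgc udrld qjq encg dbts
Hunk 3: at line 6 remove [mcgc,udrld,qjq] add [shqu,kjyqj] -> 10 lines: gvx nui vjtd tum two ncz shqu kjyqj encg dbts
Hunk 4: at line 3 remove [tum,two] add [saml] -> 9 lines: gvx nui vjtd saml ncz shqu kjyqj encg dbts
Hunk 5: at line 4 remove [shqu,kjyqj] add [fscbp,owgvx,ddie] -> 10 lines: gvx nui vjtd saml ncz fscbp owgvx ddie encg dbts
Hunk 6: at line 7 remove [ddie] add [igcx,alfju,cvpqf] -> 12 lines: gvx nui vjtd saml ncz fscbp owgvx igcx alfju cvpqf encg dbts
Hunk 7: at line 4 remove [fscbp,owgvx] add [bgp,btc] -> 12 lines: gvx nui vjtd saml ncz bgp btc igcx alfju cvpqf encg dbts
Final line 8: igcx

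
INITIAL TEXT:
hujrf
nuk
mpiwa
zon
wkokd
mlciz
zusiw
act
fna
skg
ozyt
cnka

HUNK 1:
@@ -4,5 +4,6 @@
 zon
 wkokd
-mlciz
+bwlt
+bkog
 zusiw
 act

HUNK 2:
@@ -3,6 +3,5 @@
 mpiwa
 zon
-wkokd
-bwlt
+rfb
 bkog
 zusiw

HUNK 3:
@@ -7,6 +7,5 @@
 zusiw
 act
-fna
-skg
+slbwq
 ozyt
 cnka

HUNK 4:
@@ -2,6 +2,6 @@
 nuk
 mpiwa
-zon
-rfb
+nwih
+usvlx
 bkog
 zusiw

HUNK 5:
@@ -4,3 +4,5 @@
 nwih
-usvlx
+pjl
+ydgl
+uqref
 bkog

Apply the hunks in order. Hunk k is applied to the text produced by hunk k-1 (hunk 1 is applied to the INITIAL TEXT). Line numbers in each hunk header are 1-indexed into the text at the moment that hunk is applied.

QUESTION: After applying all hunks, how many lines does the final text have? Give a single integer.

Hunk 1: at line 4 remove [mlciz] add [bwlt,bkog] -> 13 lines: hujrf nuk mpiwa zon wkokd bwlt bkog zusiw act fna skg ozyt cnka
Hunk 2: at line 3 remove [wkokd,bwlt] add [rfb] -> 12 lines: hujrf nuk mpiwa zon rfb bkog zusiw act fna skg ozyt cnka
Hunk 3: at line 7 remove [fna,skg] add [slbwq] -> 11 lines: hujrf nuk mpiwa zon rfb bkog zusiw act slbwq ozyt cnka
Hunk 4: at line 2 remove [zon,rfb] add [nwih,usvlx] -> 11 lines: hujrf nuk mpiwa nwih usvlx bkog zusiw act slbwq ozyt cnka
Hunk 5: at line 4 remove [usvlx] add [pjl,ydgl,uqref] -> 13 lines: hujrf nuk mpiwa nwih pjl ydgl uqref bkog zusiw act slbwq ozyt cnka
Final line count: 13

Answer: 13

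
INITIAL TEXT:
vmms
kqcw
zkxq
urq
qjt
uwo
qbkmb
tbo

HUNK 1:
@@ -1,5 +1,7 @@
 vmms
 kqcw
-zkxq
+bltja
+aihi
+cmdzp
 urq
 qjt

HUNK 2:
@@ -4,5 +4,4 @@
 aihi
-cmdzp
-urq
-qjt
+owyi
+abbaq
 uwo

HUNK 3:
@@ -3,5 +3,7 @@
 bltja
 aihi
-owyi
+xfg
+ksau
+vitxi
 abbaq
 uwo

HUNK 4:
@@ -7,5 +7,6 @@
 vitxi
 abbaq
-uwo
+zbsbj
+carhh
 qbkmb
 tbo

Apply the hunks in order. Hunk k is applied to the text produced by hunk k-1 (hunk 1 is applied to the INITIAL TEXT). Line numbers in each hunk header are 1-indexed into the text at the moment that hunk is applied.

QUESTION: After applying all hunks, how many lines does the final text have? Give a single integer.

Hunk 1: at line 1 remove [zkxq] add [bltja,aihi,cmdzp] -> 10 lines: vmms kqcw bltja aihi cmdzp urq qjt uwo qbkmb tbo
Hunk 2: at line 4 remove [cmdzp,urq,qjt] add [owyi,abbaq] -> 9 lines: vmms kqcw bltja aihi owyi abbaq uwo qbkmb tbo
Hunk 3: at line 3 remove [owyi] add [xfg,ksau,vitxi] -> 11 lines: vmms kqcw bltja aihi xfg ksau vitxi abbaq uwo qbkmb tbo
Hunk 4: at line 7 remove [uwo] add [zbsbj,carhh] -> 12 lines: vmms kqcw bltja aihi xfg ksau vitxi abbaq zbsbj carhh qbkmb tbo
Final line count: 12

Answer: 12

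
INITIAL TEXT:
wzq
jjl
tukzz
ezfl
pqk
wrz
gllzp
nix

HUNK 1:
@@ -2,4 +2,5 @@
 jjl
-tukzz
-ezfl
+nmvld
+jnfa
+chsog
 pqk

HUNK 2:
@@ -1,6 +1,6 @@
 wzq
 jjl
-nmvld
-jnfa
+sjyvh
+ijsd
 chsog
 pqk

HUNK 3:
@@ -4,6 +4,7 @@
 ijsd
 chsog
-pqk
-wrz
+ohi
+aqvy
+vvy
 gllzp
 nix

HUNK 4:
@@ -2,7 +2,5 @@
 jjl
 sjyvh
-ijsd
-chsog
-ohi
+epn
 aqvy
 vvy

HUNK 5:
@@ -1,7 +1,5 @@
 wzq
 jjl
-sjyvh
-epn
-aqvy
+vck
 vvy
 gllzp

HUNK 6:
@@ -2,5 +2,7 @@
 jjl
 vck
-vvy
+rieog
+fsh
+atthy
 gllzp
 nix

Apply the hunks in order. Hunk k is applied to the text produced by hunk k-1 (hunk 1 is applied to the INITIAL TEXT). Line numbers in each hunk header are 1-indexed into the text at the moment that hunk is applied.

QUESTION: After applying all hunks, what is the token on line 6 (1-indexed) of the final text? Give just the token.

Hunk 1: at line 2 remove [tukzz,ezfl] add [nmvld,jnfa,chsog] -> 9 lines: wzq jjl nmvld jnfa chsog pqk wrz gllzp nix
Hunk 2: at line 1 remove [nmvld,jnfa] add [sjyvh,ijsd] -> 9 lines: wzq jjl sjyvh ijsd chsog pqk wrz gllzp nix
Hunk 3: at line 4 remove [pqk,wrz] add [ohi,aqvy,vvy] -> 10 lines: wzq jjl sjyvh ijsd chsog ohi aqvy vvy gllzp nix
Hunk 4: at line 2 remove [ijsd,chsog,ohi] add [epn] -> 8 lines: wzq jjl sjyvh epn aqvy vvy gllzp nix
Hunk 5: at line 1 remove [sjyvh,epn,aqvy] add [vck] -> 6 lines: wzq jjl vck vvy gllzp nix
Hunk 6: at line 2 remove [vvy] add [rieog,fsh,atthy] -> 8 lines: wzq jjl vck rieog fsh atthy gllzp nix
Final line 6: atthy

Answer: atthy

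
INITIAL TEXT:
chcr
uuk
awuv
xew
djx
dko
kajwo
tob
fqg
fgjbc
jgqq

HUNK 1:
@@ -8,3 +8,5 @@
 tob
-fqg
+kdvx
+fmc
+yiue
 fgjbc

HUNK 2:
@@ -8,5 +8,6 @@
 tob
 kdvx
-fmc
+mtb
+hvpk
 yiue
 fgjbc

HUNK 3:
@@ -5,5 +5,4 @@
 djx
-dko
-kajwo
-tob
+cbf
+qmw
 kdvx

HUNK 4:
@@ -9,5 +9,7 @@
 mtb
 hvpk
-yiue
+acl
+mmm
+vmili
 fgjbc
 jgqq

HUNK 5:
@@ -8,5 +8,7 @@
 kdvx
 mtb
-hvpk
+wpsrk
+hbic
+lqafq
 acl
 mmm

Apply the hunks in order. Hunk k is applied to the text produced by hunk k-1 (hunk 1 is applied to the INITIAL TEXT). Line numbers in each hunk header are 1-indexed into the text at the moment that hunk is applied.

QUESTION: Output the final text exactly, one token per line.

Hunk 1: at line 8 remove [fqg] add [kdvx,fmc,yiue] -> 13 lines: chcr uuk awuv xew djx dko kajwo tob kdvx fmc yiue fgjbc jgqq
Hunk 2: at line 8 remove [fmc] add [mtb,hvpk] -> 14 lines: chcr uuk awuv xew djx dko kajwo tob kdvx mtb hvpk yiue fgjbc jgqq
Hunk 3: at line 5 remove [dko,kajwo,tob] add [cbf,qmw] -> 13 lines: chcr uuk awuv xew djx cbf qmw kdvx mtb hvpk yiue fgjbc jgqq
Hunk 4: at line 9 remove [yiue] add [acl,mmm,vmili] -> 15 lines: chcr uuk awuv xew djx cbf qmw kdvx mtb hvpk acl mmm vmili fgjbc jgqq
Hunk 5: at line 8 remove [hvpk] add [wpsrk,hbic,lqafq] -> 17 lines: chcr uuk awuv xew djx cbf qmw kdvx mtb wpsrk hbic lqafq acl mmm vmili fgjbc jgqq

Answer: chcr
uuk
awuv
xew
djx
cbf
qmw
kdvx
mtb
wpsrk
hbic
lqafq
acl
mmm
vmili
fgjbc
jgqq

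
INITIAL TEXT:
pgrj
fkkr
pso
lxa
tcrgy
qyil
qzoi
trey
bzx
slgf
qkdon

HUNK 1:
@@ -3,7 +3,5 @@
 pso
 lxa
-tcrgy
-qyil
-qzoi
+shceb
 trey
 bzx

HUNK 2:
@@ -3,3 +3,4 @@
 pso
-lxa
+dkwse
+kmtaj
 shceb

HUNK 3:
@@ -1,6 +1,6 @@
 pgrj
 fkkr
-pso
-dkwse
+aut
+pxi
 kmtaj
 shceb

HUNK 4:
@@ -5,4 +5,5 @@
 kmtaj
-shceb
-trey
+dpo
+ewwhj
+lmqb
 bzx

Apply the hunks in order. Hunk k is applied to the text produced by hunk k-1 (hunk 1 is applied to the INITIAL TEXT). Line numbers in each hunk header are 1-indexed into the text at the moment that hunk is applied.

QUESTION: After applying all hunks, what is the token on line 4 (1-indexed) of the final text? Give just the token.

Answer: pxi

Derivation:
Hunk 1: at line 3 remove [tcrgy,qyil,qzoi] add [shceb] -> 9 lines: pgrj fkkr pso lxa shceb trey bzx slgf qkdon
Hunk 2: at line 3 remove [lxa] add [dkwse,kmtaj] -> 10 lines: pgrj fkkr pso dkwse kmtaj shceb trey bzx slgf qkdon
Hunk 3: at line 1 remove [pso,dkwse] add [aut,pxi] -> 10 lines: pgrj fkkr aut pxi kmtaj shceb trey bzx slgf qkdon
Hunk 4: at line 5 remove [shceb,trey] add [dpo,ewwhj,lmqb] -> 11 lines: pgrj fkkr aut pxi kmtaj dpo ewwhj lmqb bzx slgf qkdon
Final line 4: pxi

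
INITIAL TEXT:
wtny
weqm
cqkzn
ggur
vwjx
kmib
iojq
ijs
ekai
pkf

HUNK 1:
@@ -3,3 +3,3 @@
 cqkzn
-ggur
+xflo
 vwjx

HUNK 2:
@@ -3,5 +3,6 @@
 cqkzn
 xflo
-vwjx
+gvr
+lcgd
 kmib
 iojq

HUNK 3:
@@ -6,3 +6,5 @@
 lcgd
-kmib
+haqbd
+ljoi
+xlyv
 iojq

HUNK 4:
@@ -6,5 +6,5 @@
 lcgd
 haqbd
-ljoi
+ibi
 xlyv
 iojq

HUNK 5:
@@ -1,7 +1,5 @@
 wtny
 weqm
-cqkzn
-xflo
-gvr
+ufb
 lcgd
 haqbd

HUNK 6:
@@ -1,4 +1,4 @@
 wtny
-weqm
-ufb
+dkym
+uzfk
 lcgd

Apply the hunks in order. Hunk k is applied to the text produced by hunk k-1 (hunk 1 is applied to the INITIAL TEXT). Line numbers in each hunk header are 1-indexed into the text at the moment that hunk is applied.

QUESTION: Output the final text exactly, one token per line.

Hunk 1: at line 3 remove [ggur] add [xflo] -> 10 lines: wtny weqm cqkzn xflo vwjx kmib iojq ijs ekai pkf
Hunk 2: at line 3 remove [vwjx] add [gvr,lcgd] -> 11 lines: wtny weqm cqkzn xflo gvr lcgd kmib iojq ijs ekai pkf
Hunk 3: at line 6 remove [kmib] add [haqbd,ljoi,xlyv] -> 13 lines: wtny weqm cqkzn xflo gvr lcgd haqbd ljoi xlyv iojq ijs ekai pkf
Hunk 4: at line 6 remove [ljoi] add [ibi] -> 13 lines: wtny weqm cqkzn xflo gvr lcgd haqbd ibi xlyv iojq ijs ekai pkf
Hunk 5: at line 1 remove [cqkzn,xflo,gvr] add [ufb] -> 11 lines: wtny weqm ufb lcgd haqbd ibi xlyv iojq ijs ekai pkf
Hunk 6: at line 1 remove [weqm,ufb] add [dkym,uzfk] -> 11 lines: wtny dkym uzfk lcgd haqbd ibi xlyv iojq ijs ekai pkf

Answer: wtny
dkym
uzfk
lcgd
haqbd
ibi
xlyv
iojq
ijs
ekai
pkf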